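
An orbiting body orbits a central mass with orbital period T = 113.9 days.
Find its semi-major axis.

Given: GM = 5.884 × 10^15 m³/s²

Convert to SI: T = 113.9 days = 9.84096e+06 s.
Invert Kepler's third law: a = (GM · T² / (4π²))^(1/3).
Substituting T = 9.84096e+06 s and GM = 5.884e+15 m³/s²:
a = (5.884e+15 · (9.84096e+06)² / (4π²))^(1/3) m
a ≈ 2.435e+09 m = 2.435 × 10^9 m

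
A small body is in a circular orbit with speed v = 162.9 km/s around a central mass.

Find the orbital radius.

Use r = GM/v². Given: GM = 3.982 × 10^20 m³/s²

Convert to SI: v = 162.9 km/s = 162900 m/s.
For a circular orbit, v² = GM / r, so r = GM / v².
r = 3.982e+20 / (162900)² m ≈ 1.501e+10 m = 15.01 Gm.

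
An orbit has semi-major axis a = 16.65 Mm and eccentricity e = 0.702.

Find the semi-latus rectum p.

Convert to SI: a = 16.65 Mm = 1.665e+07 m.
p = a (1 − e²).
p = 1.665e+07 · (1 − (0.702)²) = 1.665e+07 · 0.507196 ≈ 8.445e+06 m = 8.445 Mm.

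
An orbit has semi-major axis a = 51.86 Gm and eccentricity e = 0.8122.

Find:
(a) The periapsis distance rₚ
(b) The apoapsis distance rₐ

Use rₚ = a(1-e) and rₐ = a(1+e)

Convert to SI: a = 51.86 Gm = 5.186e+10 m.
(a) rₚ = a(1 − e) = 5.186e+10 · (1 − 0.8122) = 5.186e+10 · 0.1878 ≈ 9.739e+09 m = 9.739 Gm.
(b) rₐ = a(1 + e) = 5.186e+10 · (1 + 0.8122) = 5.186e+10 · 1.8122 ≈ 9.398e+10 m = 93.98 Gm.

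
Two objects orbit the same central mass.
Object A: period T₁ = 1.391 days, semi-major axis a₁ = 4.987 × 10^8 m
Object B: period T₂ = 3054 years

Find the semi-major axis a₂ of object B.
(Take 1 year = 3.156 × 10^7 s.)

Convert to SI: T₁ = 1.391 days = 120182 s; T₂ = 3054 years = 9.63842e+10 s.
Kepler's third law: (T₁/T₂)² = (a₁/a₂)³ ⇒ a₂ = a₁ · (T₂/T₁)^(2/3).
T₂/T₁ = 9.63842e+10 / 120182 = 801983.
a₂ = 4.987e+08 · (801983)^(2/3) m ≈ 4.305e+12 m = 4.305 × 10^12 m.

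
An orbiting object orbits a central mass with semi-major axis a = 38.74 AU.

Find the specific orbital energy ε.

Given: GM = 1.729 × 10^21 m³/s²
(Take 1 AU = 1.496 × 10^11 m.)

Convert to SI: a = 38.74 AU = 5.7955e+12 m.
ε = −GM / (2a).
ε = −1.729e+21 / (2 · 5.7955e+12) J/kg ≈ -1.492e+08 J/kg = -149.2 MJ/kg.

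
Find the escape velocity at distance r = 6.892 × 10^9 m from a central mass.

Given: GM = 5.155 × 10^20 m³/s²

Escape velocity comes from setting total energy to zero: ½v² − GM/r = 0 ⇒ v_esc = √(2GM / r).
v_esc = √(2 · 5.155e+20 / 6.892e+09) m/s ≈ 3.868e+05 m/s = 386.8 km/s.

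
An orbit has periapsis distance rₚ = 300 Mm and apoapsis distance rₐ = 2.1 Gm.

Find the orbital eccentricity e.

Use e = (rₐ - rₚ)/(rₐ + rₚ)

Convert to SI: rₚ = 300 Mm = 3e+08 m; rₐ = 2.1 Gm = 2.1e+09 m.
e = (rₐ − rₚ) / (rₐ + rₚ).
e = (2.1e+09 − 3e+08) / (2.1e+09 + 3e+08) = 1.8e+09 / 2.4e+09 ≈ 0.75.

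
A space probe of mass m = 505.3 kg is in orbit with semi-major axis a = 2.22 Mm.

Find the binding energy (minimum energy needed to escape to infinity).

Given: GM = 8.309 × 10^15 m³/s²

Convert to SI: a = 2.22 Mm = 2.22e+06 m.
Total orbital energy is E = −GMm/(2a); binding energy is E_bind = −E = GMm/(2a).
E_bind = 8.309e+15 · 505.3 / (2 · 2.22e+06) J ≈ 9.456e+11 J = 945.6 GJ.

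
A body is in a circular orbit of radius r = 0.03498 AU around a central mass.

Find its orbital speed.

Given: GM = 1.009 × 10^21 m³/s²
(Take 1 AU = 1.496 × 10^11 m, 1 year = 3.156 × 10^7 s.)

Convert to SI: r = 0.03498 AU = 5.23301e+09 m.
For a circular orbit, gravity supplies the centripetal force, so v = √(GM / r).
v = √(1.009e+21 / 5.23301e+09) m/s ≈ 4.391e+05 m/s = 92.64 AU/year.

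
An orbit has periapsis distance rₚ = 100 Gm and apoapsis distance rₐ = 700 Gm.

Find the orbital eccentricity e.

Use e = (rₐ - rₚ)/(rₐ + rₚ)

Convert to SI: rₚ = 100 Gm = 1e+11 m; rₐ = 700 Gm = 7e+11 m.
e = (rₐ − rₚ) / (rₐ + rₚ).
e = (7e+11 − 1e+11) / (7e+11 + 1e+11) = 6e+11 / 8e+11 ≈ 0.75.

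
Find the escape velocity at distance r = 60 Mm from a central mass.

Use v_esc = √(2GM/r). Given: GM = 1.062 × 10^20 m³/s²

Convert to SI: r = 60 Mm = 6e+07 m.
Escape velocity comes from setting total energy to zero: ½v² − GM/r = 0 ⇒ v_esc = √(2GM / r).
v_esc = √(2 · 1.062e+20 / 6e+07) m/s ≈ 1.881e+06 m/s = 1881 km/s.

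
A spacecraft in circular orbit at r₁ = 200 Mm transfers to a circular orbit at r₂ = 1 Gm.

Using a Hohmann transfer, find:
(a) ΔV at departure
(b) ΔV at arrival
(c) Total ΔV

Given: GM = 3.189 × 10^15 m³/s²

Convert to SI: r₁ = 200 Mm = 2e+08 m; r₂ = 1 Gm = 1e+09 m.
Transfer semi-major axis: a_t = (r₁ + r₂)/2 = (2e+08 + 1e+09)/2 = 6e+08 m.
Circular speeds: v₁ = √(GM/r₁) = 3993.12 m/s, v₂ = √(GM/r₂) = 1785.78 m/s.
Transfer speeds (vis-viva v² = GM(2/r − 1/a_t)): v₁ᵗ = 5155.09 m/s, v₂ᵗ = 1031.02 m/s.
(a) ΔV₁ = |v₁ᵗ − v₁| ≈ 1162 m/s = 1.162 km/s.
(b) ΔV₂ = |v₂ − v₂ᵗ| ≈ 754.8 m/s = 754.8 m/s.
(c) ΔV_total = ΔV₁ + ΔV₂ ≈ 1917 m/s = 1.917 km/s.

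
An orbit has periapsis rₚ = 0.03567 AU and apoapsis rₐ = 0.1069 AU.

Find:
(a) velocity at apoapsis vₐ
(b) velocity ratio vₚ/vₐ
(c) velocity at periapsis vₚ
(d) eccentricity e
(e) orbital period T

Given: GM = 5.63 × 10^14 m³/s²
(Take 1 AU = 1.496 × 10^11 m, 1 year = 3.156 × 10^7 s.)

Convert to SI: rₚ = 0.03567 AU = 5.33623e+09 m; rₐ = 0.1069 AU = 1.59922e+10 m.
(a) With a = (rₚ + rₐ)/2 = 1.06642e+10 m, vₐ = √(GM (2/rₐ − 1/a)) = √(5.63e+14 · (2/1.59922e+10 − 1/1.06642e+10)) m/s ≈ 132.7 m/s
(b) Conservation of angular momentum (rₚvₚ = rₐvₐ) gives vₚ/vₐ = rₐ/rₚ = 1.59922e+10/5.33623e+09 ≈ 2.997
(c) With a = (rₚ + rₐ)/2 = 1.06642e+10 m, vₚ = √(GM (2/rₚ − 1/a)) = √(5.63e+14 · (2/5.33623e+09 − 1/1.06642e+10)) m/s ≈ 397.8 m/s
(d) e = (rₐ − rₚ)/(rₐ + rₚ) = (1.59922e+10 − 5.33623e+09)/(1.59922e+10 + 5.33623e+09) ≈ 0.4996
(e) With a = (rₚ + rₐ)/2 = 1.06642e+10 m, T = 2π √(a³/GM) = 2π √((1.06642e+10)³/5.63e+14) s ≈ 2.916e+08 s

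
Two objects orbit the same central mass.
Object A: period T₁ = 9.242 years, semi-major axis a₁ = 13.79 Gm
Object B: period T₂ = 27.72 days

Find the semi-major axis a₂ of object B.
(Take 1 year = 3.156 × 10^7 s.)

Convert to SI: T₁ = 9.242 years = 2.91678e+08 s; a₁ = 13.79 Gm = 1.379e+10 m; T₂ = 27.72 days = 2.39501e+06 s.
Kepler's third law: (T₁/T₂)² = (a₁/a₂)³ ⇒ a₂ = a₁ · (T₂/T₁)^(2/3).
T₂/T₁ = 2.39501e+06 / 2.91678e+08 = 0.00821115.
a₂ = 1.379e+10 · (0.00821115)^(2/3) m ≈ 5.613e+08 m = 561.3 Mm.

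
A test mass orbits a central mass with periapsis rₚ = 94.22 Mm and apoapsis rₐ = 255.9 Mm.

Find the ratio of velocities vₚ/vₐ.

Convert to SI: rₚ = 94.22 Mm = 9.422e+07 m; rₐ = 255.9 Mm = 2.559e+08 m.
Conservation of angular momentum gives rₚvₚ = rₐvₐ, so vₚ/vₐ = rₐ/rₚ.
vₚ/vₐ = 2.559e+08 / 9.422e+07 ≈ 2.716.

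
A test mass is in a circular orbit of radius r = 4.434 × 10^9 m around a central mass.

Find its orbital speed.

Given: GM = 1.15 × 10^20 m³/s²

For a circular orbit, gravity supplies the centripetal force, so v = √(GM / r).
v = √(1.15e+20 / 4.434e+09) m/s ≈ 1.61e+05 m/s = 161 km/s.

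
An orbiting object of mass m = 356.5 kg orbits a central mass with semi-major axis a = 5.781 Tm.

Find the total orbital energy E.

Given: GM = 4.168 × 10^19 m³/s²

Convert to SI: a = 5.781 Tm = 5.781e+12 m.
E = −GMm / (2a).
E = −4.168e+19 · 356.5 / (2 · 5.781e+12) J ≈ -1.285e+09 J = -1.285 GJ.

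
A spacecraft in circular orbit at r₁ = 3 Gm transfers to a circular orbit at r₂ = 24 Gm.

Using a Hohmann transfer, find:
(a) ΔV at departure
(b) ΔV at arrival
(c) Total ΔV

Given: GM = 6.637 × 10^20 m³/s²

Convert to SI: r₁ = 3 Gm = 3e+09 m; r₂ = 24 Gm = 2.4e+10 m.
Transfer semi-major axis: a_t = (r₁ + r₂)/2 = (3e+09 + 2.4e+10)/2 = 1.35e+10 m.
Circular speeds: v₁ = √(GM/r₁) = 470354 m/s, v₂ = √(GM/r₂) = 166295 m/s.
Transfer speeds (vis-viva v² = GM(2/r − 1/a_t)): v₁ᵗ = 627139 m/s, v₂ᵗ = 78392.4 m/s.
(a) ΔV₁ = |v₁ᵗ − v₁| ≈ 1.568e+05 m/s = 156.8 km/s.
(b) ΔV₂ = |v₂ − v₂ᵗ| ≈ 8.79e+04 m/s = 87.9 km/s.
(c) ΔV_total = ΔV₁ + ΔV₂ ≈ 2.447e+05 m/s = 244.7 km/s.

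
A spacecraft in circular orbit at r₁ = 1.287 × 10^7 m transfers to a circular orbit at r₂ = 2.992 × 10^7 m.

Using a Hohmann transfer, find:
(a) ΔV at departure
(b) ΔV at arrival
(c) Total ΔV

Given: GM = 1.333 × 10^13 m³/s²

Transfer semi-major axis: a_t = (r₁ + r₂)/2 = (1.287e+07 + 2.992e+07)/2 = 2.1395e+07 m.
Circular speeds: v₁ = √(GM/r₁) = 1017.71 m/s, v₂ = √(GM/r₂) = 667.474 m/s.
Transfer speeds (vis-viva v² = GM(2/r − 1/a_t)): v₁ᵗ = 1203.51 m/s, v₂ᵗ = 517.687 m/s.
(a) ΔV₁ = |v₁ᵗ − v₁| ≈ 185.8 m/s = 185.8 m/s.
(b) ΔV₂ = |v₂ − v₂ᵗ| ≈ 149.8 m/s = 149.8 m/s.
(c) ΔV_total = ΔV₁ + ΔV₂ ≈ 335.6 m/s = 335.6 m/s.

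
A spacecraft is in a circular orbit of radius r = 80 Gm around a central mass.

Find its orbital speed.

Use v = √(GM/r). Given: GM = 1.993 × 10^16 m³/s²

Convert to SI: r = 80 Gm = 8e+10 m.
For a circular orbit, gravity supplies the centripetal force, so v = √(GM / r).
v = √(1.993e+16 / 8e+10) m/s ≈ 499.1 m/s = 499.1 m/s.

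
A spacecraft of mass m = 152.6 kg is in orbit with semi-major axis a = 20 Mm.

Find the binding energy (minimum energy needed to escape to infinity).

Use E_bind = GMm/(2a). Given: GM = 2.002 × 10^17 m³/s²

Convert to SI: a = 20 Mm = 2e+07 m.
Total orbital energy is E = −GMm/(2a); binding energy is E_bind = −E = GMm/(2a).
E_bind = 2.002e+17 · 152.6 / (2 · 2e+07) J ≈ 7.638e+11 J = 763.8 GJ.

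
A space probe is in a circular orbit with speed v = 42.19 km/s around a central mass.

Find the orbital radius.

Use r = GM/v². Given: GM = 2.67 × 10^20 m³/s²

Convert to SI: v = 42.19 km/s = 42190 m/s.
For a circular orbit, v² = GM / r, so r = GM / v².
r = 2.67e+20 / (42190)² m ≈ 1.5e+11 m = 150 Gm.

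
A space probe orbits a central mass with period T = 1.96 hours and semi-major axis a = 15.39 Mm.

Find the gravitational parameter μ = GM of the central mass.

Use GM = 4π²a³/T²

Convert to SI: T = 1.96 hours = 7056 s; a = 15.39 Mm = 1.539e+07 m.
GM = 4π² · a³ / T².
GM = 4π² · (1.539e+07)³ / (7056)² m³/s² ≈ 2.89e+15 m³/s² = 2.89 × 10^15 m³/s².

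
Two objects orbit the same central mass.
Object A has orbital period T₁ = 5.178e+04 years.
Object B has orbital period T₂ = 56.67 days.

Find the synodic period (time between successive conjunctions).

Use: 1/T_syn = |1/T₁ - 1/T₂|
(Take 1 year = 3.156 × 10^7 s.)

Convert to SI: T₁ = 5.178e+04 years = 1.63418e+12 s; T₂ = 56.67 days = 4.89629e+06 s.
T_syn = |T₁ · T₂ / (T₁ − T₂)|.
T_syn = |1.63418e+12 · 4.89629e+06 / (1.63418e+12 − 4.89629e+06)| s ≈ 4.896e+06 s = 56.67 days.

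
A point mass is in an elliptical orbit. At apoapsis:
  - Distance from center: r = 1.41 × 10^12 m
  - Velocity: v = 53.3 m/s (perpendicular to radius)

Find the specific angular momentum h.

With v perpendicular to r, h = r · v.
h = 1.41e+12 · 53.3 m²/s ≈ 7.515e+13 m²/s.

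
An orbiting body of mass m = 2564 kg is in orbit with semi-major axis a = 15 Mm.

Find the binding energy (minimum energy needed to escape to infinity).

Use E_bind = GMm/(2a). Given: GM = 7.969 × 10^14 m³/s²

Convert to SI: a = 15 Mm = 1.5e+07 m.
Total orbital energy is E = −GMm/(2a); binding energy is E_bind = −E = GMm/(2a).
E_bind = 7.969e+14 · 2564 / (2 · 1.5e+07) J ≈ 6.811e+10 J = 68.11 GJ.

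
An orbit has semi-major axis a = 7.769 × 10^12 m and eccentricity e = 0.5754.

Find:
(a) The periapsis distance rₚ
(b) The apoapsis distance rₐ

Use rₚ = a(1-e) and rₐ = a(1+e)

(a) rₚ = a(1 − e) = 7.769e+12 · (1 − 0.5754) = 7.769e+12 · 0.4246 ≈ 3.299e+12 m = 3.299 × 10^12 m.
(b) rₐ = a(1 + e) = 7.769e+12 · (1 + 0.5754) = 7.769e+12 · 1.5754 ≈ 1.224e+13 m = 1.224 × 10^13 m.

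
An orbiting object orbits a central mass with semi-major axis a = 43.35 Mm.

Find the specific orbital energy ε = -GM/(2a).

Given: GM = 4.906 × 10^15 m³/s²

Convert to SI: a = 43.35 Mm = 4.335e+07 m.
ε = −GM / (2a).
ε = −4.906e+15 / (2 · 4.335e+07) J/kg ≈ -5.659e+07 J/kg = -56.59 MJ/kg.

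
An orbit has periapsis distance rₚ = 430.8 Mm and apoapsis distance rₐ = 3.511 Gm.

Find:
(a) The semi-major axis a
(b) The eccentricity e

Convert to SI: rₚ = 430.8 Mm = 4.308e+08 m; rₐ = 3.511 Gm = 3.511e+09 m.
(a) a = (rₚ + rₐ) / 2 = (4.308e+08 + 3.511e+09) / 2 ≈ 1.971e+09 m = 1.971 Gm.
(b) e = (rₐ − rₚ) / (rₐ + rₚ) = (3.511e+09 − 4.308e+08) / (3.511e+09 + 4.308e+08) ≈ 0.7814.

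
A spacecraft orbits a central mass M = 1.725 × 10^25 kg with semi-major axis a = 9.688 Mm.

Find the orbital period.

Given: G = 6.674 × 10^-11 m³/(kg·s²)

Convert to SI: a = 9.688 Mm = 9.688e+06 m.
GM = G · M = 6.674e-11 · 1.725e+25 = 1.15126e+15 m³/s².
Kepler's third law: T = 2π √(a³ / GM).
Substituting a = 9.688e+06 m and GM = 1.15126e+15 m³/s²:
T = 2π √((9.688e+06)³ / 1.15126e+15) s
T ≈ 5584 s = 1.551 hours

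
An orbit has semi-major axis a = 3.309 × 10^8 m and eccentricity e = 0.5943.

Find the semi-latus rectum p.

p = a (1 − e²).
p = 3.309e+08 · (1 − (0.5943)²) = 3.309e+08 · 0.646808 ≈ 2.14e+08 m = 2.14 × 10^8 m.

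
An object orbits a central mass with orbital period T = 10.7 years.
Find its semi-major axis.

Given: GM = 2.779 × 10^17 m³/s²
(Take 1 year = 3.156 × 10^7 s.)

Convert to SI: T = 10.7 years = 3.37692e+08 s.
Invert Kepler's third law: a = (GM · T² / (4π²))^(1/3).
Substituting T = 3.37692e+08 s and GM = 2.779e+17 m³/s²:
a = (2.779e+17 · (3.37692e+08)² / (4π²))^(1/3) m
a ≈ 9.294e+10 m = 92.94 Gm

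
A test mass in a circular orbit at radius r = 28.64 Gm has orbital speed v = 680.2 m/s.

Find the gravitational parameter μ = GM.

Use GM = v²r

Convert to SI: r = 28.64 Gm = 2.864e+10 m.
For a circular orbit v² = GM/r, so GM = v² · r.
GM = (680.2)² · 2.864e+10 m³/s² ≈ 1.325e+16 m³/s² = 1.325 × 10^16 m³/s².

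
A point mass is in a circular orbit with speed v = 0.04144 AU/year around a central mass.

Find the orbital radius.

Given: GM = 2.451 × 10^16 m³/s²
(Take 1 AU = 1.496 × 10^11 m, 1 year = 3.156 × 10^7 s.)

Convert to SI: v = 0.04144 AU/year = 196.433 m/s.
For a circular orbit, v² = GM / r, so r = GM / v².
r = 2.451e+16 / (196.433)² m ≈ 6.352e+11 m = 4.246 AU.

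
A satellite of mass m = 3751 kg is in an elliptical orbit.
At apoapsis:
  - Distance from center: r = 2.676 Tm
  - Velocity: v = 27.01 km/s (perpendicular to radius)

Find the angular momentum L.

Convert to SI: r = 2.676 Tm = 2.676e+12 m; v = 27.01 km/s = 27010 m/s.
Since v is perpendicular to r, L = m · v · r.
L = 3751 · 27010 · 2.676e+12 kg·m²/s ≈ 2.711e+20 kg·m²/s.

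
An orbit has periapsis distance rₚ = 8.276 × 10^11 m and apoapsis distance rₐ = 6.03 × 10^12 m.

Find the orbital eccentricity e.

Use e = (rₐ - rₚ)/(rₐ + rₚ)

e = (rₐ − rₚ) / (rₐ + rₚ).
e = (6.03e+12 − 8.276e+11) / (6.03e+12 + 8.276e+11) = 5.2024e+12 / 6.8576e+12 ≈ 0.7586.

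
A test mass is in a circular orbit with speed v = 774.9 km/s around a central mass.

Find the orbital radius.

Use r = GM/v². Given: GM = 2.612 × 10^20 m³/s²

Convert to SI: v = 774.9 km/s = 774900 m/s.
For a circular orbit, v² = GM / r, so r = GM / v².
r = 2.612e+20 / (774900)² m ≈ 4.35e+08 m = 4.35 × 10^8 m.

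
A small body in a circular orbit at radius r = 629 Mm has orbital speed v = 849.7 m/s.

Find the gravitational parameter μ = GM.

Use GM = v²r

Convert to SI: r = 629 Mm = 6.29e+08 m.
For a circular orbit v² = GM/r, so GM = v² · r.
GM = (849.7)² · 6.29e+08 m³/s² ≈ 4.541e+14 m³/s² = 4.541 × 10^14 m³/s².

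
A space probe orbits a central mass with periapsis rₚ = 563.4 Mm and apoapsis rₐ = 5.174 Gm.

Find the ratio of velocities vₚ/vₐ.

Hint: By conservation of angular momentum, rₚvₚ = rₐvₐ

Convert to SI: rₚ = 563.4 Mm = 5.634e+08 m; rₐ = 5.174 Gm = 5.174e+09 m.
Conservation of angular momentum gives rₚvₚ = rₐvₐ, so vₚ/vₐ = rₐ/rₚ.
vₚ/vₐ = 5.174e+09 / 5.634e+08 ≈ 9.184.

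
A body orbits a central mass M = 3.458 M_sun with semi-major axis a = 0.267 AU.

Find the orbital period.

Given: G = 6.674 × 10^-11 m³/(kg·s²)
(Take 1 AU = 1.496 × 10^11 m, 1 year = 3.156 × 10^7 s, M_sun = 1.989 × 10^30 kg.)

Convert to SI: a = 0.267 AU = 3.99432e+10 m; M = 3.458 M_sun = 6.87796e+30 kg.
GM = G · M = 6.674e-11 · 6.87796e+30 = 4.59035e+20 m³/s².
Kepler's third law: T = 2π √(a³ / GM).
Substituting a = 3.99432e+10 m and GM = 4.59035e+20 m³/s²:
T = 2π √((3.99432e+10)³ / 4.59035e+20) s
T ≈ 2.341e+06 s = 0.07418 years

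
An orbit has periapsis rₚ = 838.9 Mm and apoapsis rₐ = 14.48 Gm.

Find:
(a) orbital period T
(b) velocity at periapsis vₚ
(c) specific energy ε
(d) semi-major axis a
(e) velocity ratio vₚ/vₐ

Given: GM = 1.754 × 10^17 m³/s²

Convert to SI: rₚ = 838.9 Mm = 8.389e+08 m; rₐ = 14.48 Gm = 1.448e+10 m.
(a) With a = (rₚ + rₐ)/2 = 7.65945e+09 m, T = 2π √(a³/GM) = 2π √((7.65945e+09)³/1.754e+17) s ≈ 1.006e+07 s
(b) With a = (rₚ + rₐ)/2 = 7.65945e+09 m, vₚ = √(GM (2/rₚ − 1/a)) = √(1.754e+17 · (2/8.389e+08 − 1/7.65945e+09)) m/s ≈ 1.988e+04 m/s
(c) With a = (rₚ + rₐ)/2 = 7.65945e+09 m, ε = −GM/(2a) = −1.754e+17/(2 · 7.65945e+09) J/kg ≈ -1.145e+07 J/kg
(d) a = (rₚ + rₐ)/2 = (8.389e+08 + 1.448e+10)/2 ≈ 7.659e+09 m
(e) Conservation of angular momentum (rₚvₚ = rₐvₐ) gives vₚ/vₐ = rₐ/rₚ = 1.448e+10/8.389e+08 ≈ 17.26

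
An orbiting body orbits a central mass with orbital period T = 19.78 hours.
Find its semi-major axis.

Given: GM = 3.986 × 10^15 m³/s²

Convert to SI: T = 19.78 hours = 71208 s.
Invert Kepler's third law: a = (GM · T² / (4π²))^(1/3).
Substituting T = 71208 s and GM = 3.986e+15 m³/s²:
a = (3.986e+15 · (71208)² / (4π²))^(1/3) m
a ≈ 8e+07 m = 80 Mm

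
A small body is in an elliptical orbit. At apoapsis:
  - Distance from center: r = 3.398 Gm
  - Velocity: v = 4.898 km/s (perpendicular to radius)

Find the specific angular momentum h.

Convert to SI: r = 3.398 Gm = 3.398e+09 m; v = 4.898 km/s = 4898 m/s.
With v perpendicular to r, h = r · v.
h = 3.398e+09 · 4898 m²/s ≈ 1.664e+13 m²/s.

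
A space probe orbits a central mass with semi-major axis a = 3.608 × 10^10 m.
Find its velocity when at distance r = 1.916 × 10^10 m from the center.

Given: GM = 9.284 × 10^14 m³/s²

Vis-viva: v = √(GM · (2/r − 1/a)).
2/r − 1/a = 2/1.916e+10 − 1/3.608e+10 = 7.66679e-11 m⁻¹.
v = √(9.284e+14 · 7.66679e-11) m/s ≈ 266.8 m/s = 266.8 m/s.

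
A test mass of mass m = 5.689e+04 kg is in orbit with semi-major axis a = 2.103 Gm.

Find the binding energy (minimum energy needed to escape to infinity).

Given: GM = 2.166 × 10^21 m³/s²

Convert to SI: a = 2.103 Gm = 2.103e+09 m.
Total orbital energy is E = −GMm/(2a); binding energy is E_bind = −E = GMm/(2a).
E_bind = 2.166e+21 · 5.689e+04 / (2 · 2.103e+09) J ≈ 2.93e+16 J = 29.3 PJ.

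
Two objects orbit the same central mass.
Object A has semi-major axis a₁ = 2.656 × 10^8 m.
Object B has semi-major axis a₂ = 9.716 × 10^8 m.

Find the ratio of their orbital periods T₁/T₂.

From Kepler's third law, (T₁/T₂)² = (a₁/a₂)³, so T₁/T₂ = (a₁/a₂)^(3/2).
a₁/a₂ = 2.656e+08 / 9.716e+08 = 0.273364.
T₁/T₂ = (0.273364)^(3/2) ≈ 0.1429.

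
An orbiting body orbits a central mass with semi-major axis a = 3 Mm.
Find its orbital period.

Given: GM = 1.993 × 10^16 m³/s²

Convert to SI: a = 3 Mm = 3e+06 m.
Kepler's third law: T = 2π √(a³ / GM).
Substituting a = 3e+06 m and GM = 1.993e+16 m³/s²:
T = 2π √((3e+06)³ / 1.993e+16) s
T ≈ 231.3 s = 3.854 minutes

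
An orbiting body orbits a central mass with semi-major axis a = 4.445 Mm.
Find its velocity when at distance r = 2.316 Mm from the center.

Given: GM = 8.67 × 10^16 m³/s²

Convert to SI: a = 4.445 Mm = 4.445e+06 m; r = 2.316 Mm = 2.316e+06 m.
Vis-viva: v = √(GM · (2/r − 1/a)).
2/r − 1/a = 2/2.316e+06 − 1/4.445e+06 = 6.38586e-07 m⁻¹.
v = √(8.67e+16 · 6.38586e-07) m/s ≈ 2.353e+05 m/s = 235.3 km/s.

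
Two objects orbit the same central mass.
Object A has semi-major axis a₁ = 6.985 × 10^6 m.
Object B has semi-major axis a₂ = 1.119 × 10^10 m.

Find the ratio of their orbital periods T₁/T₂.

From Kepler's third law, (T₁/T₂)² = (a₁/a₂)³, so T₁/T₂ = (a₁/a₂)^(3/2).
a₁/a₂ = 6.985e+06 / 1.119e+10 = 0.000624218.
T₁/T₂ = (0.000624218)^(3/2) ≈ 1.56e-05.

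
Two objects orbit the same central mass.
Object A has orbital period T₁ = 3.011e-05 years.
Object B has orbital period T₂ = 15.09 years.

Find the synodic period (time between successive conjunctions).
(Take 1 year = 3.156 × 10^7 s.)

Convert to SI: T₁ = 3.011e-05 years = 950.272 s; T₂ = 15.09 years = 4.7624e+08 s.
T_syn = |T₁ · T₂ / (T₁ − T₂)|.
T_syn = |950.272 · 4.7624e+08 / (950.272 − 4.7624e+08)| s ≈ 950.3 s = 3.011e-05 years.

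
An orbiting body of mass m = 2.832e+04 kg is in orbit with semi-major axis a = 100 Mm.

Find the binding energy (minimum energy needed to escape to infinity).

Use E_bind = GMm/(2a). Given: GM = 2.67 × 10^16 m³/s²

Convert to SI: a = 100 Mm = 1e+08 m.
Total orbital energy is E = −GMm/(2a); binding energy is E_bind = −E = GMm/(2a).
E_bind = 2.67e+16 · 2.832e+04 / (2 · 1e+08) J ≈ 3.781e+12 J = 3.781 TJ.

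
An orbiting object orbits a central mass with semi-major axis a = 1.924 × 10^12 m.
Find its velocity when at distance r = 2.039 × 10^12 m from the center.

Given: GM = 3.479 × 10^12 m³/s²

Vis-viva: v = √(GM · (2/r − 1/a)).
2/r − 1/a = 2/2.039e+12 − 1/1.924e+12 = 4.61122e-13 m⁻¹.
v = √(3.479e+12 · 4.61122e-13) m/s ≈ 1.267 m/s = 1.267 m/s.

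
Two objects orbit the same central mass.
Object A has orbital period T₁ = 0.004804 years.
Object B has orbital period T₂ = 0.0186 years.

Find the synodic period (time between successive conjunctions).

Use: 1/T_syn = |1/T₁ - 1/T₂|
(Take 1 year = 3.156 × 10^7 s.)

Convert to SI: T₁ = 0.004804 years = 151614 s; T₂ = 0.0186 years = 587016 s.
T_syn = |T₁ · T₂ / (T₁ − T₂)|.
T_syn = |151614 · 587016 / (151614 − 587016)| s ≈ 2.044e+05 s = 0.006477 years.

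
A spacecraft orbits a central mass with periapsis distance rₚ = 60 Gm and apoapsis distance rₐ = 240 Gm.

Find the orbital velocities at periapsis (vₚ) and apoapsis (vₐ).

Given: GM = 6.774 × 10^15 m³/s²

Convert to SI: rₚ = 60 Gm = 6e+10 m; rₐ = 240 Gm = 2.4e+11 m.
Use the vis-viva equation v² = GM(2/r − 1/a) with a = (rₚ + rₐ)/2 = (6e+10 + 2.4e+11)/2 = 1.5e+11 m.
vₚ = √(GM · (2/rₚ − 1/a)) = √(6.774e+15 · (2/6e+10 − 1/1.5e+11)) m/s ≈ 425 m/s = 425 m/s.
vₐ = √(GM · (2/rₐ − 1/a)) = √(6.774e+15 · (2/2.4e+11 − 1/1.5e+11)) m/s ≈ 106.3 m/s = 106.3 m/s.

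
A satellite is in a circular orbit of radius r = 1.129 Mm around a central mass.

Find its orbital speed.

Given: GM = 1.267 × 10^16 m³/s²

Convert to SI: r = 1.129 Mm = 1.129e+06 m.
For a circular orbit, gravity supplies the centripetal force, so v = √(GM / r).
v = √(1.267e+16 / 1.129e+06) m/s ≈ 1.059e+05 m/s = 105.9 km/s.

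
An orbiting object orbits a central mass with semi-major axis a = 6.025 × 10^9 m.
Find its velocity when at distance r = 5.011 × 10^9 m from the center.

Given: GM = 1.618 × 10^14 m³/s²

Vis-viva: v = √(GM · (2/r − 1/a)).
2/r − 1/a = 2/5.011e+09 − 1/6.025e+09 = 2.33147e-10 m⁻¹.
v = √(1.618e+14 · 2.33147e-10) m/s ≈ 194.2 m/s = 194.2 m/s.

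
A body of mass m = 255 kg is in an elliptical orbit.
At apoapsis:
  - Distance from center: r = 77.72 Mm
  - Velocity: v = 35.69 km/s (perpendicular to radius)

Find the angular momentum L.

Convert to SI: r = 77.72 Mm = 7.772e+07 m; v = 35.69 km/s = 35690 m/s.
Since v is perpendicular to r, L = m · v · r.
L = 255 · 35690 · 7.772e+07 kg·m²/s ≈ 7.073e+14 kg·m²/s.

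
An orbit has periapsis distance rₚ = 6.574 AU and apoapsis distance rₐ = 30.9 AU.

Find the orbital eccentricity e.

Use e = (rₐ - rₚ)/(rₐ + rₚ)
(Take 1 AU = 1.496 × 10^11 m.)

Convert to SI: rₚ = 6.574 AU = 9.8347e+11 m; rₐ = 30.9 AU = 4.62264e+12 m.
e = (rₐ − rₚ) / (rₐ + rₚ).
e = (4.62264e+12 − 9.8347e+11) / (4.62264e+12 + 9.8347e+11) = 3.63917e+12 / 5.60611e+12 ≈ 0.6491.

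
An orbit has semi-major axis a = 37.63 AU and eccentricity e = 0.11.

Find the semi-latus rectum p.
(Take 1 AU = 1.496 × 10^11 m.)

Convert to SI: a = 37.63 AU = 5.62945e+12 m.
p = a (1 − e²).
p = 5.62945e+12 · (1 − (0.11)²) = 5.62945e+12 · 0.9879 ≈ 5.561e+12 m = 37.17 AU.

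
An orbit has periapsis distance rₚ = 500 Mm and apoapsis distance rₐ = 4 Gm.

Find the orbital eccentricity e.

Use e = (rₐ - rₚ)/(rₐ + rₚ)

Convert to SI: rₚ = 500 Mm = 5e+08 m; rₐ = 4 Gm = 4e+09 m.
e = (rₐ − rₚ) / (rₐ + rₚ).
e = (4e+09 − 5e+08) / (4e+09 + 5e+08) = 3.5e+09 / 4.5e+09 ≈ 0.7778.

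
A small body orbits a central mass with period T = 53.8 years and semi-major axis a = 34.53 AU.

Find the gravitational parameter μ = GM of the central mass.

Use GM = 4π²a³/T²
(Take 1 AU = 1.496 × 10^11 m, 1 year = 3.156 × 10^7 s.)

Convert to SI: T = 53.8 years = 1.69793e+09 s; a = 34.53 AU = 5.16569e+12 m.
GM = 4π² · a³ / T².
GM = 4π² · (5.16569e+12)³ / (1.69793e+09)² m³/s² ≈ 1.888e+21 m³/s² = 1.888 × 10^21 m³/s².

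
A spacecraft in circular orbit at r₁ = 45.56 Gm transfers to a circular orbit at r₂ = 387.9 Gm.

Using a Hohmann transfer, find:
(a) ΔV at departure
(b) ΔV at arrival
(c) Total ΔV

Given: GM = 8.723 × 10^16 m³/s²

Convert to SI: r₁ = 45.56 Gm = 4.556e+10 m; r₂ = 387.9 Gm = 3.879e+11 m.
Transfer semi-major axis: a_t = (r₁ + r₂)/2 = (4.556e+10 + 3.879e+11)/2 = 2.1673e+11 m.
Circular speeds: v₁ = √(GM/r₁) = 1383.7 m/s, v₂ = √(GM/r₂) = 474.213 m/s.
Transfer speeds (vis-viva v² = GM(2/r − 1/a_t)): v₁ᵗ = 1851.15 m/s, v₂ᵗ = 217.423 m/s.
(a) ΔV₁ = |v₁ᵗ − v₁| ≈ 467.5 m/s = 467.5 m/s.
(b) ΔV₂ = |v₂ − v₂ᵗ| ≈ 256.8 m/s = 256.8 m/s.
(c) ΔV_total = ΔV₁ + ΔV₂ ≈ 724.2 m/s = 724.2 m/s.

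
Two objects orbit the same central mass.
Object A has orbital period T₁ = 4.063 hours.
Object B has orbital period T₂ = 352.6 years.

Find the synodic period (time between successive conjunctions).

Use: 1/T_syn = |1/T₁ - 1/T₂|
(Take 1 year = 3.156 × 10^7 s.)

Convert to SI: T₁ = 4.063 hours = 14626.8 s; T₂ = 352.6 years = 1.11281e+10 s.
T_syn = |T₁ · T₂ / (T₁ − T₂)|.
T_syn = |14626.8 · 1.11281e+10 / (14626.8 − 1.11281e+10)| s ≈ 1.463e+04 s = 4.063 hours.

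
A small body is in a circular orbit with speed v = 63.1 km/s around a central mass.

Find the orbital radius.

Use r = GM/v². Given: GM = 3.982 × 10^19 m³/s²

Convert to SI: v = 63.1 km/s = 63100 m/s.
For a circular orbit, v² = GM / r, so r = GM / v².
r = 3.982e+19 / (63100)² m ≈ 1e+10 m = 10 Gm.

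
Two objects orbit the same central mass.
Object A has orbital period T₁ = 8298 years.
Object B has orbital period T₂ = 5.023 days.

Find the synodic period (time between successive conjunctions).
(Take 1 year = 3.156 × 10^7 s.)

Convert to SI: T₁ = 8298 years = 2.61885e+11 s; T₂ = 5.023 days = 433987 s.
T_syn = |T₁ · T₂ / (T₁ − T₂)|.
T_syn = |2.61885e+11 · 433987 / (2.61885e+11 − 433987)| s ≈ 4.34e+05 s = 5.023 days.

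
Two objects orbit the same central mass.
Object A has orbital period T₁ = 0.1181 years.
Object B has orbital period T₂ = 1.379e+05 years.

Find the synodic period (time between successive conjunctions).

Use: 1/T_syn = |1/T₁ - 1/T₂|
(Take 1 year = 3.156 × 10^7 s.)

Convert to SI: T₁ = 0.1181 years = 3.72724e+06 s; T₂ = 1.379e+05 years = 4.35212e+12 s.
T_syn = |T₁ · T₂ / (T₁ − T₂)|.
T_syn = |3.72724e+06 · 4.35212e+12 / (3.72724e+06 − 4.35212e+12)| s ≈ 3.727e+06 s = 0.1181 years.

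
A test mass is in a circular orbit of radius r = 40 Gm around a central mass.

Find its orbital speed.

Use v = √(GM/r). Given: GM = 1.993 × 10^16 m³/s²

Convert to SI: r = 40 Gm = 4e+10 m.
For a circular orbit, gravity supplies the centripetal force, so v = √(GM / r).
v = √(1.993e+16 / 4e+10) m/s ≈ 705.9 m/s = 705.9 m/s.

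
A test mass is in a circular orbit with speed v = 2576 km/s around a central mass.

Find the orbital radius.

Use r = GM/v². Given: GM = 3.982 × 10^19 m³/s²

Convert to SI: v = 2576 km/s = 2.576e+06 m/s.
For a circular orbit, v² = GM / r, so r = GM / v².
r = 3.982e+19 / (2.576e+06)² m ≈ 6.001e+06 m = 6.001 Mm.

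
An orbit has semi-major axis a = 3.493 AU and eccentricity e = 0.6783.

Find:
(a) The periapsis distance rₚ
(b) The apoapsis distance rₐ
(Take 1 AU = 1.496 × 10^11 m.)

Convert to SI: a = 3.493 AU = 5.22553e+11 m.
(a) rₚ = a(1 − e) = 5.22553e+11 · (1 − 0.6783) = 5.22553e+11 · 0.3217 ≈ 1.681e+11 m = 1.124 AU.
(b) rₐ = a(1 + e) = 5.22553e+11 · (1 + 0.6783) = 5.22553e+11 · 1.6783 ≈ 8.77e+11 m = 5.862 AU.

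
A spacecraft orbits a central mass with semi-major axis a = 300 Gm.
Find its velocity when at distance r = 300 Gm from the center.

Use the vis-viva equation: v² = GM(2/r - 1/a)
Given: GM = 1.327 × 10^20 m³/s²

Convert to SI: a = 300 Gm = 3e+11 m; r = 300 Gm = 3e+11 m.
Vis-viva: v = √(GM · (2/r − 1/a)).
2/r − 1/a = 2/3e+11 − 1/3e+11 = 3.33333e-12 m⁻¹.
v = √(1.327e+20 · 3.33333e-12) m/s ≈ 2.103e+04 m/s = 21.03 km/s.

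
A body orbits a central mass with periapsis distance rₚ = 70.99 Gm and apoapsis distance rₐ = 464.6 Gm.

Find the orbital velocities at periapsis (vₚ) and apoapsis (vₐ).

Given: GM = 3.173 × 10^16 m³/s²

Convert to SI: rₚ = 70.99 Gm = 7.099e+10 m; rₐ = 464.6 Gm = 4.646e+11 m.
Use the vis-viva equation v² = GM(2/r − 1/a) with a = (rₚ + rₐ)/2 = (7.099e+10 + 4.646e+11)/2 = 2.67795e+11 m.
vₚ = √(GM · (2/rₚ − 1/a)) = √(3.173e+16 · (2/7.099e+10 − 1/2.67795e+11)) m/s ≈ 880.6 m/s = 880.6 m/s.
vₐ = √(GM · (2/rₐ − 1/a)) = √(3.173e+16 · (2/4.646e+11 − 1/2.67795e+11)) m/s ≈ 134.6 m/s = 134.6 m/s.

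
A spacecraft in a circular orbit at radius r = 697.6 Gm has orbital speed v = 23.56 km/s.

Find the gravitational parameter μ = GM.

Convert to SI: r = 697.6 Gm = 6.976e+11 m; v = 23.56 km/s = 23560 m/s.
For a circular orbit v² = GM/r, so GM = v² · r.
GM = (23560)² · 6.976e+11 m³/s² ≈ 3.872e+20 m³/s² = 3.872 × 10^20 m³/s².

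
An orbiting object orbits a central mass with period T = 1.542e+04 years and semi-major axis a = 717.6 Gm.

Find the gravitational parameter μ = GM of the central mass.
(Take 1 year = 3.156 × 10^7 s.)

Convert to SI: T = 1.542e+04 years = 4.86655e+11 s; a = 717.6 Gm = 7.176e+11 m.
GM = 4π² · a³ / T².
GM = 4π² · (7.176e+11)³ / (4.86655e+11)² m³/s² ≈ 6.16e+13 m³/s² = 6.16 × 10^13 m³/s².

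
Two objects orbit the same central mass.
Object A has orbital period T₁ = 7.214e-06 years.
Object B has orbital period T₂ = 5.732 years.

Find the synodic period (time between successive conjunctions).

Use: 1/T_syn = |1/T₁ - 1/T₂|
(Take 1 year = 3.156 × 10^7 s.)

Convert to SI: T₁ = 7.214e-06 years = 227.674 s; T₂ = 5.732 years = 1.80902e+08 s.
T_syn = |T₁ · T₂ / (T₁ − T₂)|.
T_syn = |227.674 · 1.80902e+08 / (227.674 − 1.80902e+08)| s ≈ 227.7 s = 7.214e-06 years.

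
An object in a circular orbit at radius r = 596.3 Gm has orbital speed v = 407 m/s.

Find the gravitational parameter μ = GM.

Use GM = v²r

Convert to SI: r = 596.3 Gm = 5.963e+11 m.
For a circular orbit v² = GM/r, so GM = v² · r.
GM = (407)² · 5.963e+11 m³/s² ≈ 9.878e+16 m³/s² = 9.878 × 10^16 m³/s².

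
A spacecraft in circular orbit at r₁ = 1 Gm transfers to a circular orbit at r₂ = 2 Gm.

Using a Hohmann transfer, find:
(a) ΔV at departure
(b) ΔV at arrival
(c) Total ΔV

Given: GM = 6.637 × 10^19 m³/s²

Convert to SI: r₁ = 1 Gm = 1e+09 m; r₂ = 2 Gm = 2e+09 m.
Transfer semi-major axis: a_t = (r₁ + r₂)/2 = (1e+09 + 2e+09)/2 = 1.5e+09 m.
Circular speeds: v₁ = √(GM/r₁) = 257624 m/s, v₂ = √(GM/r₂) = 182168 m/s.
Transfer speeds (vis-viva v² = GM(2/r − 1/a_t)): v₁ᵗ = 297478 m/s, v₂ᵗ = 148739 m/s.
(a) ΔV₁ = |v₁ᵗ − v₁| ≈ 3.985e+04 m/s = 39.85 km/s.
(b) ΔV₂ = |v₂ − v₂ᵗ| ≈ 3.343e+04 m/s = 33.43 km/s.
(c) ΔV_total = ΔV₁ + ΔV₂ ≈ 7.328e+04 m/s = 73.28 km/s.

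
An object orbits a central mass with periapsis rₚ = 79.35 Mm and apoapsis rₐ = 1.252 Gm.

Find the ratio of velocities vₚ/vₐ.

Convert to SI: rₚ = 79.35 Mm = 7.935e+07 m; rₐ = 1.252 Gm = 1.252e+09 m.
Conservation of angular momentum gives rₚvₚ = rₐvₐ, so vₚ/vₐ = rₐ/rₚ.
vₚ/vₐ = 1.252e+09 / 7.935e+07 ≈ 15.78.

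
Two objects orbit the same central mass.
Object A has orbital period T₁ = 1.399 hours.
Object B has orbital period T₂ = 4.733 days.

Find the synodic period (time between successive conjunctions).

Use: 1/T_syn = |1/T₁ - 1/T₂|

Convert to SI: T₁ = 1.399 hours = 5036.4 s; T₂ = 4.733 days = 408931 s.
T_syn = |T₁ · T₂ / (T₁ − T₂)|.
T_syn = |5036.4 · 408931 / (5036.4 − 408931)| s ≈ 5099 s = 1.416 hours.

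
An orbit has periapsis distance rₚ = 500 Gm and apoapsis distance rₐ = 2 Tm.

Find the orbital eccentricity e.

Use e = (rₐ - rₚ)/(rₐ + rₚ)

Convert to SI: rₚ = 500 Gm = 5e+11 m; rₐ = 2 Tm = 2e+12 m.
e = (rₐ − rₚ) / (rₐ + rₚ).
e = (2e+12 − 5e+11) / (2e+12 + 5e+11) = 1.5e+12 / 2.5e+12 ≈ 0.6.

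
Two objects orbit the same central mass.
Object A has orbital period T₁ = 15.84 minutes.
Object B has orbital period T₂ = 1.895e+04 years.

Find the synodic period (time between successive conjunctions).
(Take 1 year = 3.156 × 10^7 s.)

Convert to SI: T₁ = 15.84 minutes = 950.4 s; T₂ = 1.895e+04 years = 5.98062e+11 s.
T_syn = |T₁ · T₂ / (T₁ − T₂)|.
T_syn = |950.4 · 5.98062e+11 / (950.4 − 5.98062e+11)| s ≈ 950.4 s = 15.84 minutes.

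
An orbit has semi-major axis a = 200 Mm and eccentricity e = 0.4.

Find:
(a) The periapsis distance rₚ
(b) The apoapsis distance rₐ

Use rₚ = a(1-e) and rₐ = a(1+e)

Convert to SI: a = 200 Mm = 2e+08 m.
(a) rₚ = a(1 − e) = 2e+08 · (1 − 0.4) = 2e+08 · 0.6 ≈ 1.2e+08 m = 120 Mm.
(b) rₐ = a(1 + e) = 2e+08 · (1 + 0.4) = 2e+08 · 1.4 ≈ 2.8e+08 m = 280 Mm.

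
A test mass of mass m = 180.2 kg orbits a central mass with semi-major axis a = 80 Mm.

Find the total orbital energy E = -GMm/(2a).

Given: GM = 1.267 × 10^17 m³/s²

Convert to SI: a = 80 Mm = 8e+07 m.
E = −GMm / (2a).
E = −1.267e+17 · 180.2 / (2 · 8e+07) J ≈ -1.427e+11 J = -142.7 GJ.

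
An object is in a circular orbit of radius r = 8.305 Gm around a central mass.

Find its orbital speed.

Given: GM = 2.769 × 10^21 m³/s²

Convert to SI: r = 8.305 Gm = 8.305e+09 m.
For a circular orbit, gravity supplies the centripetal force, so v = √(GM / r).
v = √(2.769e+21 / 8.305e+09) m/s ≈ 5.774e+05 m/s = 577.4 km/s.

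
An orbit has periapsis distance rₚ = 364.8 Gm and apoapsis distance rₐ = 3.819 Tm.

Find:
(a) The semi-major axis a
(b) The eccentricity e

Convert to SI: rₚ = 364.8 Gm = 3.648e+11 m; rₐ = 3.819 Tm = 3.819e+12 m.
(a) a = (rₚ + rₐ) / 2 = (3.648e+11 + 3.819e+12) / 2 ≈ 2.092e+12 m = 2.092 Tm.
(b) e = (rₐ − rₚ) / (rₐ + rₚ) = (3.819e+12 − 3.648e+11) / (3.819e+12 + 3.648e+11) ≈ 0.8256.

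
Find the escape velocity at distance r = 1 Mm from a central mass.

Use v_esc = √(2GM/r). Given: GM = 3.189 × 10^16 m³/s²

Convert to SI: r = 1 Mm = 1e+06 m.
Escape velocity comes from setting total energy to zero: ½v² − GM/r = 0 ⇒ v_esc = √(2GM / r).
v_esc = √(2 · 3.189e+16 / 1e+06) m/s ≈ 2.525e+05 m/s = 252.5 km/s.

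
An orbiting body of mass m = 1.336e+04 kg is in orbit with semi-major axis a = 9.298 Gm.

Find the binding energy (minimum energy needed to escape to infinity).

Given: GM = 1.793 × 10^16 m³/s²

Convert to SI: a = 9.298 Gm = 9.298e+09 m.
Total orbital energy is E = −GMm/(2a); binding energy is E_bind = −E = GMm/(2a).
E_bind = 1.793e+16 · 1.336e+04 / (2 · 9.298e+09) J ≈ 1.288e+10 J = 12.88 GJ.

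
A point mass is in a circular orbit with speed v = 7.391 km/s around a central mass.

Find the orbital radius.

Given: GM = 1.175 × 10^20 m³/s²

Convert to SI: v = 7.391 km/s = 7391 m/s.
For a circular orbit, v² = GM / r, so r = GM / v².
r = 1.175e+20 / (7391)² m ≈ 2.151e+12 m = 2.151 Tm.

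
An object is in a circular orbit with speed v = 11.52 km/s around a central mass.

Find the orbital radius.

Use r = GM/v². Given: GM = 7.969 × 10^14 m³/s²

Convert to SI: v = 11.52 km/s = 11520 m/s.
For a circular orbit, v² = GM / r, so r = GM / v².
r = 7.969e+14 / (11520)² m ≈ 6.005e+06 m = 6.005 Mm.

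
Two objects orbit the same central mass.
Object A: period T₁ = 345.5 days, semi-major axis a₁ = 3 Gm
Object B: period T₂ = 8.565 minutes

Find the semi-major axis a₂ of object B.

Convert to SI: T₁ = 345.5 days = 2.98512e+07 s; a₁ = 3 Gm = 3e+09 m; T₂ = 8.565 minutes = 513.9 s.
Kepler's third law: (T₁/T₂)² = (a₁/a₂)³ ⇒ a₂ = a₁ · (T₂/T₁)^(2/3).
T₂/T₁ = 513.9 / 2.98512e+07 = 1.72154e-05.
a₂ = 3e+09 · (1.72154e-05)^(2/3) m ≈ 2e+06 m = 2 Mm.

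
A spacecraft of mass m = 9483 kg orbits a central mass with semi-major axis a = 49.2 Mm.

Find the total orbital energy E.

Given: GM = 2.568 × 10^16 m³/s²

Convert to SI: a = 49.2 Mm = 4.92e+07 m.
E = −GMm / (2a).
E = −2.568e+16 · 9483 / (2 · 4.92e+07) J ≈ -2.475e+12 J = -2.475 TJ.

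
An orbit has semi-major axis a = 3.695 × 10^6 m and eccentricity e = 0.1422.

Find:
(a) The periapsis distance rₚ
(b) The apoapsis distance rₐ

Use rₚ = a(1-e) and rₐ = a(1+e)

(a) rₚ = a(1 − e) = 3.695e+06 · (1 − 0.1422) = 3.695e+06 · 0.8578 ≈ 3.17e+06 m = 3.17 × 10^6 m.
(b) rₐ = a(1 + e) = 3.695e+06 · (1 + 0.1422) = 3.695e+06 · 1.1422 ≈ 4.22e+06 m = 4.22 × 10^6 m.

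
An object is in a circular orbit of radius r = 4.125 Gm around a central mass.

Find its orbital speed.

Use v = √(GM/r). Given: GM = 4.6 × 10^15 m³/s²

Convert to SI: r = 4.125 Gm = 4.125e+09 m.
For a circular orbit, gravity supplies the centripetal force, so v = √(GM / r).
v = √(4.6e+15 / 4.125e+09) m/s ≈ 1056 m/s = 1.056 km/s.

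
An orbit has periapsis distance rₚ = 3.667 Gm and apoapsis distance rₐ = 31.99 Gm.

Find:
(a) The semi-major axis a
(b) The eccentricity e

Convert to SI: rₚ = 3.667 Gm = 3.667e+09 m; rₐ = 31.99 Gm = 3.199e+10 m.
(a) a = (rₚ + rₐ) / 2 = (3.667e+09 + 3.199e+10) / 2 ≈ 1.783e+10 m = 17.83 Gm.
(b) e = (rₐ − rₚ) / (rₐ + rₚ) = (3.199e+10 − 3.667e+09) / (3.199e+10 + 3.667e+09) ≈ 0.7943.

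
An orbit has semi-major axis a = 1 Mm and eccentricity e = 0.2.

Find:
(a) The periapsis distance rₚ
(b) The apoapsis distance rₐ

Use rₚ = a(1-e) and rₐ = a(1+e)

Convert to SI: a = 1 Mm = 1e+06 m.
(a) rₚ = a(1 − e) = 1e+06 · (1 − 0.2) = 1e+06 · 0.8 ≈ 8e+05 m = 800 km.
(b) rₐ = a(1 + e) = 1e+06 · (1 + 0.2) = 1e+06 · 1.2 ≈ 1.2e+06 m = 1.2 Mm.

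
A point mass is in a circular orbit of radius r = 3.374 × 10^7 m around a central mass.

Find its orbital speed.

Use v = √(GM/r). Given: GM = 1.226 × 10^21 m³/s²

For a circular orbit, gravity supplies the centripetal force, so v = √(GM / r).
v = √(1.226e+21 / 3.374e+07) m/s ≈ 6.028e+06 m/s = 6028 km/s.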